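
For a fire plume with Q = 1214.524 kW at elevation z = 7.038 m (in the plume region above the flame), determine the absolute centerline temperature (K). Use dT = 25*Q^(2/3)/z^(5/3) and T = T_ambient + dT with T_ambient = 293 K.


Q^(2/3) = 113.83
z^(5/3) = 25.847
dT = 25 * 113.83 / 25.847 = 110.10 K
T = 293 + 110.10 = 403.10 K

403.10 K


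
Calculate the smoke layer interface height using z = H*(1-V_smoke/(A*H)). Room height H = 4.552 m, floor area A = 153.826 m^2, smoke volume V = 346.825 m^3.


V/(A*H) = 0.49531
1 - 0.49531 = 0.50469
z = 4.552 * 0.50469 = 2.2973 m

2.2973 m


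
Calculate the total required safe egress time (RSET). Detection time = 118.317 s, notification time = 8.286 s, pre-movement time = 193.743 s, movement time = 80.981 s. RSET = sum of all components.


Total = 118.317 + 8.286 + 193.743 + 80.981 = 401.327 s

401.327 s


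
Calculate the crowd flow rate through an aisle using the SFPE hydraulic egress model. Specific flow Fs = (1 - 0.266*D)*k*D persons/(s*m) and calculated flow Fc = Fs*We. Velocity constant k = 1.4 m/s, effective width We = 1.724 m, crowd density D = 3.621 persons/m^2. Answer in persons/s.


1 - 0.266*D = 1 - 0.266*3.621 = 0.036814
Fs = 0.036814 * 1.4 * 3.621 = 0.18662 persons/(s*m)
Fc = 0.18662 * 1.724 = 0.32174 persons/s

0.32174 persons/s


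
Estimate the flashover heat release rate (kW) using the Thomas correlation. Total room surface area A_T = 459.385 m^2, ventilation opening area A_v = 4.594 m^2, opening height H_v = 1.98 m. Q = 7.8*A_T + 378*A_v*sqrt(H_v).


7.8*A_T = 3583.203
sqrt(H_v) = 1.4071
378*A_v*sqrt(H_v) = 2443.5
Q = 3583.203 + 2443.5 = 6026.7 kW

6026.7 kW


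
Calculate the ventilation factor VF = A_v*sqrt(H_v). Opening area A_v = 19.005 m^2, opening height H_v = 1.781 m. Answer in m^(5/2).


sqrt(H_v) = 1.3345
VF = 19.005 * 1.3345 = 25.363 m^(5/2)

25.363 m^(5/2)


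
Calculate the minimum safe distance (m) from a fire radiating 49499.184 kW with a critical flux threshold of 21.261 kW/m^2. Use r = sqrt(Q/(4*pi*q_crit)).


4*pi*q_crit = 267.17
Q/(4*pi*q_crit) = 185.27
r = sqrt(185.27) = 13.611 m

13.611 m


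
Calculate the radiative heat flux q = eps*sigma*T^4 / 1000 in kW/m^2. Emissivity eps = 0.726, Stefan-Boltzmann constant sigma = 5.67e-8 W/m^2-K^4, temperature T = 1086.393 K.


T^4 = 1.3930e+12
q = 0.726 * 5.67e-8 * 1.3930e+12 / 1000 = 57.341 kW/m^2

57.341 kW/m^2


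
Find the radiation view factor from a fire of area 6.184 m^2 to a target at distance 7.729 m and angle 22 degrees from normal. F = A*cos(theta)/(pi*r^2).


cos(22 deg) = 0.92718
pi*r^2 = 187.67
F = 6.184 * 0.92718 / 187.67 = 0.030552

0.030552


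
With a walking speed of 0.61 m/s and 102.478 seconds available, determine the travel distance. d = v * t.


d = 0.61 * 102.478 = 62.512 m

62.512 m


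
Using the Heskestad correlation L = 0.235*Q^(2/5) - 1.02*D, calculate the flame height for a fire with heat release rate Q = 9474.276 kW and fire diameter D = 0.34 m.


Q^(2/5) = 38.960
0.235 * Q^(2/5) = 9.1556
1.02 * D = 0.34680
L = 8.8088 m

8.8088 m


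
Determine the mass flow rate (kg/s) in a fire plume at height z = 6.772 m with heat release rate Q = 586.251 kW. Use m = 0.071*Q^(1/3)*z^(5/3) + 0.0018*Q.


Q^(1/3) = 8.3694
z^(5/3) = 24.240
First term = 0.071 * 8.3694 * 24.240 = 14.404
Second term = 0.0018 * 586.251 = 1.0553
m = 15.459 kg/s

15.459 kg/s


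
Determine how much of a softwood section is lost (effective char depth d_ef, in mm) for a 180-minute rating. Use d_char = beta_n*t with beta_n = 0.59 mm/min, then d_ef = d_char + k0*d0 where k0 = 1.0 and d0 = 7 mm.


d_char = 0.59 * 180 = 106.2 mm
d_ef = 106.2 + 1.0*7 = 113.2 mm

113.2 mm


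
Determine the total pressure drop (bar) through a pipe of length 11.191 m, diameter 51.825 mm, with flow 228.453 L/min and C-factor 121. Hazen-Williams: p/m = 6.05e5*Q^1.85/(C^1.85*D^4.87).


Q^1.85 = 23109
C^1.85 = 7131.0
D^4.87 = 2.2377e+08
p/m = 0.0087613 bar/m
p_total = 0.0087613 * 11.191 = 0.098048 bar

0.098048 bar


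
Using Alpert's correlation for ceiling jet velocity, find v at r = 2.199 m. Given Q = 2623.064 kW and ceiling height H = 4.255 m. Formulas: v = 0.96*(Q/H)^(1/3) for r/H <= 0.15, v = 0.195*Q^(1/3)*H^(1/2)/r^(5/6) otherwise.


r/H = 2.199 / 4.255 = 0.51680
r/H > 0.15, so v = 0.195*Q^(1/3)*H^(1/2)/r^(5/6)
Q^(1/3) = 13.791
H^(1/2) = 2.0628
r^(5/6) = 1.9284
v = 0.195 * 13.791 * 2.0628 / 1.9284 = 2.8767 m/s

2.8767 m/s


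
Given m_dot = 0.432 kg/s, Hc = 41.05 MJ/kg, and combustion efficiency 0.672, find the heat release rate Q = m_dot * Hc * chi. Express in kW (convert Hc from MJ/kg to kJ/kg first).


Hc = 41.05 MJ/kg = 41.05 * 1000 kJ/kg = 41050 kJ/kg
Q = 0.432 kg/s * 41050 kJ/kg * 0.672 = 11917 kW

11917 kW


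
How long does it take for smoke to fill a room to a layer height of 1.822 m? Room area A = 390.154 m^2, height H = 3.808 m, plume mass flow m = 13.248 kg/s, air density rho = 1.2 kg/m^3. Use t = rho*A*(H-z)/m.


H - z = 1.986 m
t = 1.2 * 390.154 * 1.986 / 13.248 = 70.185 s

70.185 s


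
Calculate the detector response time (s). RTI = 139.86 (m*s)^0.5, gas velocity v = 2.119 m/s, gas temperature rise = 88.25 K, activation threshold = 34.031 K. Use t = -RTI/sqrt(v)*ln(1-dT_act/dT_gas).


dT_act/dT_gas = 0.38562
ln(1 - 0.38562) = -0.48714
t = -139.86 / sqrt(2.119) * -0.48714 = 46.804 s

46.804 s


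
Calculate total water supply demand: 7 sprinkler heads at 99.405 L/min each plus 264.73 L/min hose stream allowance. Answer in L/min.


Sprinkler demand = 7 * 99.405 = 695.835 L/min
Total = 695.835 + 264.73 = 960.565 L/min

960.565 L/min


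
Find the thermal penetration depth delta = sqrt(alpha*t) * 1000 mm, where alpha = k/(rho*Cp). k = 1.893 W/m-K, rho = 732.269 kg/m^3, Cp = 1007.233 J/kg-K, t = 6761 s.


alpha = 1.893 / (732.269 * 1007.233) = 2.5666e-06 m^2/s
alpha * t = 0.017352
delta = sqrt(0.017352) * 1000 = 131.73 mm

131.73 mm


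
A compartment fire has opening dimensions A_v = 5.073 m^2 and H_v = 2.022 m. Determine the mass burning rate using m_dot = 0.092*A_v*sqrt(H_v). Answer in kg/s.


sqrt(H_v) = 1.4220
m_dot = 0.092 * 5.073 * 1.4220 = 0.66366 kg/s

0.66366 kg/s


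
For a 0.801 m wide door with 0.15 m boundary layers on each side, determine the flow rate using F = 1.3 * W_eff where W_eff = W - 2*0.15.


W_eff = 0.801 - 0.30 = 0.501 m
F = 1.3 * 0.501 = 0.65130 persons/s

0.65130 persons/s


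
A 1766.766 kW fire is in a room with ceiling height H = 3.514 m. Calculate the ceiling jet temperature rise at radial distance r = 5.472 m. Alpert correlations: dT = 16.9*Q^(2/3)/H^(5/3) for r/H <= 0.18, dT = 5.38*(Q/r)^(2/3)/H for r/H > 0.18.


r/H = 5.472 / 3.514 = 1.5572
r/H > 0.18, so dT = 5.38*(Q/r)^(2/3)/H
Q/r = 322.87
(Q/r)^(2/3) = 47.064
dT = 5.38 * 47.064 / 3.514 = 72.056 K

72.056 K


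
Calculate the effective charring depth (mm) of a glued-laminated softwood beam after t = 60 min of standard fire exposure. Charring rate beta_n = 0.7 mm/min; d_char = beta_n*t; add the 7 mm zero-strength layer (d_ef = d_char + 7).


d_char = 0.7 * 60 = 42 mm
d_ef = 42 + 1.0*7 = 49 mm

49 mm


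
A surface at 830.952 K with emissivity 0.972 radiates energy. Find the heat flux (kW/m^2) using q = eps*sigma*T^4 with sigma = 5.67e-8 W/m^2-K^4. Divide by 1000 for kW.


T^4 = 4.7676e+11
q = 0.972 * 5.67e-8 * 4.7676e+11 / 1000 = 26.276 kW/m^2

26.276 kW/m^2


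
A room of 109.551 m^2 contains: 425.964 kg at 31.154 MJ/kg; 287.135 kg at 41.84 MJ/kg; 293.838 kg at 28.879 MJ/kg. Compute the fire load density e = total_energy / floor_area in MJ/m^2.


Total energy = 425.964*31.154 + 287.135*41.84 + 293.838*28.879
= 13270.48 + 12013.73 + 8485.748
= 33769.96 MJ
e = 33769.96 / 109.551 = 308.26 MJ/m^2

308.26 MJ/m^2


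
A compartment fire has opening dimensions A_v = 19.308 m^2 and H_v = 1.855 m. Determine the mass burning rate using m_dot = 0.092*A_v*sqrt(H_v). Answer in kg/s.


sqrt(H_v) = 1.3620
m_dot = 0.092 * 19.308 * 1.3620 = 2.4193 kg/s

2.4193 kg/s


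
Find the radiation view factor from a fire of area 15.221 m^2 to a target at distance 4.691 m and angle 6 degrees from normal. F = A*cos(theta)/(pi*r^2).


cos(6 deg) = 0.99452
pi*r^2 = 69.132
F = 15.221 * 0.99452 / 69.132 = 0.21897

0.21897


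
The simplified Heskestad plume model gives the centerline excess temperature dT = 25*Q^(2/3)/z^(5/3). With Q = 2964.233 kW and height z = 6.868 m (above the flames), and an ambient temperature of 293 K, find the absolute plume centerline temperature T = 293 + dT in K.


Q^(2/3) = 206.35
z^(5/3) = 24.815
dT = 25 * 206.35 / 24.815 = 207.89 K
T = 293 + 207.89 = 500.89 K

500.89 K


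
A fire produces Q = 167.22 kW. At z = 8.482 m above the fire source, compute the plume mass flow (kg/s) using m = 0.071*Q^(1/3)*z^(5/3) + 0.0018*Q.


Q^(1/3) = 5.5093
z^(5/3) = 35.277
First term = 0.071 * 5.5093 * 35.277 = 13.799
Second term = 0.0018 * 167.22 = 0.30100
m = 14.100 kg/s

14.100 kg/s


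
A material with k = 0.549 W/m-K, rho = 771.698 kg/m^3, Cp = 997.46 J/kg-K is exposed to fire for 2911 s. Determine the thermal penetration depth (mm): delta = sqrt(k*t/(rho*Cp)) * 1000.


alpha = 0.549 / (771.698 * 997.46) = 7.1323e-07 m^2/s
alpha * t = 0.0020762
delta = sqrt(0.0020762) * 1000 = 45.565 mm

45.565 mm


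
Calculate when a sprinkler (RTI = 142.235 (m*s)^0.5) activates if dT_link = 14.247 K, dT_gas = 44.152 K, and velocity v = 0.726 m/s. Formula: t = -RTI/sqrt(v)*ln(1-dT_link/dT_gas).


dT_link/dT_gas = 0.32268
ln(1 - 0.32268) = -0.38961
t = -142.235 / sqrt(0.726) * -0.38961 = 65.039 s

65.039 s


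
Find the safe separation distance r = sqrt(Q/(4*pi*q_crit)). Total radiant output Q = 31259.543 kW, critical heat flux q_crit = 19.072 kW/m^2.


4*pi*q_crit = 239.67
Q/(4*pi*q_crit) = 130.43
r = sqrt(130.43) = 11.421 m

11.421 m


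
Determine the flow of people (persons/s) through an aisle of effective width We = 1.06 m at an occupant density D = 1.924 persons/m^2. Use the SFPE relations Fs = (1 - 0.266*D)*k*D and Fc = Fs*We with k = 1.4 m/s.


1 - 0.266*D = 1 - 0.266*1.924 = 0.48822
Fs = 0.48822 * 1.4 * 1.924 = 1.3151 persons/(s*m)
Fc = 1.3151 * 1.06 = 1.3940 persons/s

1.3940 persons/s


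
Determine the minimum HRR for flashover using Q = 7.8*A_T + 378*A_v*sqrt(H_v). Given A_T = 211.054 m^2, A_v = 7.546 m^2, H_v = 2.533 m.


7.8*A_T = 1646.2
sqrt(H_v) = 1.5915
378*A_v*sqrt(H_v) = 4539.7
Q = 1646.2 + 4539.7 = 6185.9 kW

6185.9 kW


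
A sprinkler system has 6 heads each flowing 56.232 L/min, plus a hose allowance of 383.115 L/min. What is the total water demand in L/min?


Sprinkler demand = 6 * 56.232 = 337.392 L/min
Total = 337.392 + 383.115 = 720.507 L/min

720.507 L/min


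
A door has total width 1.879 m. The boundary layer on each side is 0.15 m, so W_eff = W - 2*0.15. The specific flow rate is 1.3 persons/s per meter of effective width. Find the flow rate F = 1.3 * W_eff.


W_eff = 1.879 - 0.30 = 1.579 m
F = 1.3 * 1.579 = 2.0527 persons/s

2.0527 persons/s


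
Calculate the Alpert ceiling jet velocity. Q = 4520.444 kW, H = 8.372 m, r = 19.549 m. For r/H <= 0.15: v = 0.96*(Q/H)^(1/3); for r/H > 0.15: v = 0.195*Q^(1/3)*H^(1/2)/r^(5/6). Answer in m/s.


r/H = 19.549 / 8.372 = 2.3350
r/H > 0.15, so v = 0.195*Q^(1/3)*H^(1/2)/r^(5/6)
Q^(1/3) = 16.535
H^(1/2) = 2.8934
r^(5/6) = 11.911
v = 0.195 * 16.535 * 2.8934 / 11.911 = 0.78326 m/s

0.78326 m/s


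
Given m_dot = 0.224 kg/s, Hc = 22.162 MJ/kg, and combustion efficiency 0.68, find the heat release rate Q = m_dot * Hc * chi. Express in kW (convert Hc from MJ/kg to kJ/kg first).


Hc = 22.162 MJ/kg = 22.162 * 1000 kJ/kg = 22162 kJ/kg
Q = 0.224 kg/s * 22162 kJ/kg * 0.68 = 3375.7 kW

3375.7 kW


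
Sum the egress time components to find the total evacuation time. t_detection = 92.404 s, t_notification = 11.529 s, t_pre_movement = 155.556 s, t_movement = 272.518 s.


Total = 92.404 + 11.529 + 155.556 + 272.518 = 532.007 s

532.007 s


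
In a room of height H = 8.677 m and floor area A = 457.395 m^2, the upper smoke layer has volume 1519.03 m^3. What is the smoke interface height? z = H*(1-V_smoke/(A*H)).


V/(A*H) = 0.38274
1 - 0.38274 = 0.61726
z = 8.677 * 0.61726 = 5.3560 m

5.3560 m


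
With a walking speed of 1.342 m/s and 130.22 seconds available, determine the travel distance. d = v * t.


d = 1.342 * 130.22 = 174.76 m

174.76 m


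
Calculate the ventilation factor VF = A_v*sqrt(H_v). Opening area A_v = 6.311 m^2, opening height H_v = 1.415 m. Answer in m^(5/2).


sqrt(H_v) = 1.1895
VF = 6.311 * 1.1895 = 7.5072 m^(5/2)

7.5072 m^(5/2)


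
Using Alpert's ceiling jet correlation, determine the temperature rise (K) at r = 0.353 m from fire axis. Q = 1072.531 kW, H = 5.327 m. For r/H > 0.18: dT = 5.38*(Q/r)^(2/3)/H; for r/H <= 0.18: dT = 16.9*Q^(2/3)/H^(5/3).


r/H = 0.353 / 5.327 = 0.066266
r/H <= 0.18, so dT = 16.9*Q^(2/3)/H^(5/3)
Q^(2/3) = 104.78
H^(5/3) = 16.248
dT = 16.9 * 104.78 / 16.248 = 108.98 K

108.98 K


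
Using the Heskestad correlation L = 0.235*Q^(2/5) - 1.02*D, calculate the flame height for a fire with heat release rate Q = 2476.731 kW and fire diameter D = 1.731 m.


Q^(2/5) = 22.780
0.235 * Q^(2/5) = 5.3533
1.02 * D = 1.7656
L = 3.5877 m

3.5877 m


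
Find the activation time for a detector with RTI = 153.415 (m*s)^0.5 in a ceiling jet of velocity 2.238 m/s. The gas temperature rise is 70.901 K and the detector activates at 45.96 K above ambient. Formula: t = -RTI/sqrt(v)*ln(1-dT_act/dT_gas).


dT_act/dT_gas = 0.64823
ln(1 - 0.64823) = -1.0448
t = -153.415 / sqrt(2.238) * -1.0448 = 107.14 s

107.14 s


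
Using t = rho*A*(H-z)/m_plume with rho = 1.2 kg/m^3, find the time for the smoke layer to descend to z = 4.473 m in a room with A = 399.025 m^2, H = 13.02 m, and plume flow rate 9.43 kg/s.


H - z = 8.547 m
t = 1.2 * 399.025 * 8.547 / 9.43 = 433.99 s

433.99 s


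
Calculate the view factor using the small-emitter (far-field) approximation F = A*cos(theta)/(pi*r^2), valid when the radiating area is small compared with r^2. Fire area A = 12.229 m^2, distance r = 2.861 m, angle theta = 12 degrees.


cos(12 deg) = 0.97815
pi*r^2 = 25.715
F = 12.229 * 0.97815 / 25.715 = 0.46517

0.46517


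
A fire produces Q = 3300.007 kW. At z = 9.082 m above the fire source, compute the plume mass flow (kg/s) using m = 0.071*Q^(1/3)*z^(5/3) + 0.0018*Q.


Q^(1/3) = 14.888
z^(5/3) = 39.534
First term = 0.071 * 14.888 * 39.534 = 41.789
Second term = 0.0018 * 3300.007 = 5.9400
m = 47.729 kg/s

47.729 kg/s


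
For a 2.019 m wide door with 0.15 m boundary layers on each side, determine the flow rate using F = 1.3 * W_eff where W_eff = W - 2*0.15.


W_eff = 2.019 - 0.30 = 1.719 m
F = 1.3 * 1.719 = 2.2347 persons/s

2.2347 persons/s


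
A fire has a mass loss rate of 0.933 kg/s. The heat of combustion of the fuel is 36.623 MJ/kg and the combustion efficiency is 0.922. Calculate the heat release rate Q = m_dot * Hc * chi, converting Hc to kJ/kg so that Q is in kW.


Hc = 36.623 MJ/kg = 36.623 * 1000 kJ/kg = 36623 kJ/kg
Q = 0.933 kg/s * 36623 kJ/kg * 0.922 = 31504 kW

31504 kW


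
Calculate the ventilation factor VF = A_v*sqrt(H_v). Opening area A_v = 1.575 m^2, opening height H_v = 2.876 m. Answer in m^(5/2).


sqrt(H_v) = 1.6959
VF = 1.575 * 1.6959 = 2.6710 m^(5/2)

2.6710 m^(5/2)


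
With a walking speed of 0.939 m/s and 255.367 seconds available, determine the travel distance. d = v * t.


d = 0.939 * 255.367 = 239.79 m

239.79 m


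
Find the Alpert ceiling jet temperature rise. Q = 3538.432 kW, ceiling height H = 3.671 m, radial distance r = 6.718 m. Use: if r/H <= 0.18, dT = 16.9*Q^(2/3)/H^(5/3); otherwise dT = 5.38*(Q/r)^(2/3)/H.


r/H = 6.718 / 3.671 = 1.8300
r/H > 0.18, so dT = 5.38*(Q/r)^(2/3)/H
Q/r = 526.71
(Q/r)^(2/3) = 65.220
dT = 5.38 * 65.220 / 3.671 = 95.583 K

95.583 K


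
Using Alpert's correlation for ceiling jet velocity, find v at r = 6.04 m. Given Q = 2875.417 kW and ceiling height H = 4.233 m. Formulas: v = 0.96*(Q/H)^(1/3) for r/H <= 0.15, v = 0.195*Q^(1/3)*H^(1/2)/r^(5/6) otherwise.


r/H = 6.04 / 4.233 = 1.4269
r/H > 0.15, so v = 0.195*Q^(1/3)*H^(1/2)/r^(5/6)
Q^(1/3) = 14.220
H^(1/2) = 2.0574
r^(5/6) = 4.4757
v = 0.195 * 14.220 * 2.0574 / 4.4757 = 1.2747 m/s

1.2747 m/s


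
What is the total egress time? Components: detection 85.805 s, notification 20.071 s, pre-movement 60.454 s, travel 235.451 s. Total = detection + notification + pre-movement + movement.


Total = 85.805 + 20.071 + 60.454 + 235.451 = 401.781 s

401.781 s


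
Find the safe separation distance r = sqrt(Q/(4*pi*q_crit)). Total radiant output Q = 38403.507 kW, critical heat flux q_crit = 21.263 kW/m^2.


4*pi*q_crit = 267.20
Q/(4*pi*q_crit) = 143.73
r = sqrt(143.73) = 11.989 m

11.989 m


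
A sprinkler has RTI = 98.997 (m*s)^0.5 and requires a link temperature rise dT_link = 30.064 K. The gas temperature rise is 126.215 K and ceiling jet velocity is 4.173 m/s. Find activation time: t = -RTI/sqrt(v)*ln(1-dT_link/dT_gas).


dT_link/dT_gas = 0.23820
ln(1 - 0.23820) = -0.27207
t = -98.997 / sqrt(4.173) * -0.27207 = 13.185 s

13.185 s


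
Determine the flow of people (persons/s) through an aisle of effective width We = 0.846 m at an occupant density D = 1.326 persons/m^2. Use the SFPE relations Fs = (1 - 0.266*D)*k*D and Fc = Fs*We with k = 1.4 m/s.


1 - 0.266*D = 1 - 0.266*1.326 = 0.64728
Fs = 0.64728 * 1.4 * 1.326 = 1.2016 persons/(s*m)
Fc = 1.2016 * 0.846 = 1.0166 persons/s

1.0166 persons/s


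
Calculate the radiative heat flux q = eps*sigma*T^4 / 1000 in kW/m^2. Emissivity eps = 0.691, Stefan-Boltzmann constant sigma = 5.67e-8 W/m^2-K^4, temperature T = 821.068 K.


T^4 = 4.5448e+11
q = 0.691 * 5.67e-8 * 4.5448e+11 / 1000 = 17.806 kW/m^2

17.806 kW/m^2


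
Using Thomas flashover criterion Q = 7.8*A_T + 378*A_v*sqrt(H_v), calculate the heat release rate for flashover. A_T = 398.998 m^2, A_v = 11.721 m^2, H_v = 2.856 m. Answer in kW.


7.8*A_T = 3112.2
sqrt(H_v) = 1.6900
378*A_v*sqrt(H_v) = 7487.5
Q = 3112.2 + 7487.5 = 10600 kW

10600 kW


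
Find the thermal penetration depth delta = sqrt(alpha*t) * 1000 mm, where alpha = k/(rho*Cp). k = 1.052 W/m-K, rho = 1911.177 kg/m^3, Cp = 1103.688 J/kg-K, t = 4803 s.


alpha = 1.052 / (1911.177 * 1103.688) = 4.9873e-07 m^2/s
alpha * t = 0.0023954
delta = sqrt(0.0023954) * 1000 = 48.943 mm

48.943 mm


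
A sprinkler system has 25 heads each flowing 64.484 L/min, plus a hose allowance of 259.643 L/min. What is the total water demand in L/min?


Sprinkler demand = 25 * 64.484 = 1612.1 L/min
Total = 1612.1 + 259.643 = 1871.743 L/min

1871.743 L/min


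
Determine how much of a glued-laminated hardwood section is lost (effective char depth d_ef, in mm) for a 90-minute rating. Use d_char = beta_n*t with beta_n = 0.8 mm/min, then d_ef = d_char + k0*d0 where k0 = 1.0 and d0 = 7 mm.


d_char = 0.8 * 90 = 72 mm
d_ef = 72 + 1.0*7 = 79 mm

79 mm


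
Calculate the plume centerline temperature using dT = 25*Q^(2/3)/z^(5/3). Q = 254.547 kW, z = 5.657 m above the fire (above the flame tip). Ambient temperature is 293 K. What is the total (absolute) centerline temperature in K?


Q^(2/3) = 40.165
z^(5/3) = 17.960
dT = 25 * 40.165 / 17.960 = 55.908 K
T = 293 + 55.908 = 348.91 K

348.91 K


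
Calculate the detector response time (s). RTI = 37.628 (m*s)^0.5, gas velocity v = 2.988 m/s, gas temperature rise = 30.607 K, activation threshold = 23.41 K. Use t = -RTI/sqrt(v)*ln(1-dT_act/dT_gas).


dT_act/dT_gas = 0.76486
ln(1 - 0.76486) = -1.4476
t = -37.628 / sqrt(2.988) * -1.4476 = 31.511 s

31.511 s


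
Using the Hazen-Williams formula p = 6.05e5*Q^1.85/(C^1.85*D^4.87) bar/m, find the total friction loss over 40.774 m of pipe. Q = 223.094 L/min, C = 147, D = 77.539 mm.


Q^1.85 = 22116
C^1.85 = 10222
D^4.87 = 1.5921e+09
p/m = 0.00082216 bar/m
p_total = 0.00082216 * 40.774 = 0.033523 bar

0.033523 bar


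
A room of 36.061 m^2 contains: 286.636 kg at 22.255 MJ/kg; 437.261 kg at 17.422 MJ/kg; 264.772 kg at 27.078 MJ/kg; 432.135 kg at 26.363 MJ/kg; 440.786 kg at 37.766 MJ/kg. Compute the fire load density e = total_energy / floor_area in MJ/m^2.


Total energy = 286.636*22.255 + 437.261*17.422 + 264.772*27.078 + 432.135*26.363 + 440.786*37.766
= 6379.084 + 7617.961 + 7169.496 + 11392.38 + 16646.72
= 49205.64 MJ
e = 49205.64 / 36.061 = 1364.5 MJ/m^2

1364.5 MJ/m^2


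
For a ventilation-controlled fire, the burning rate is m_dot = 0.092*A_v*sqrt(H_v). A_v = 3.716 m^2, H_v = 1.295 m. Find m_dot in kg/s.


sqrt(H_v) = 1.1380
m_dot = 0.092 * 3.716 * 1.1380 = 0.38904 kg/s

0.38904 kg/s


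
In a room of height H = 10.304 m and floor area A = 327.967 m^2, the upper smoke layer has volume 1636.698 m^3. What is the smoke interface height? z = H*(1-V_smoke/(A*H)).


V/(A*H) = 0.48432
1 - 0.48432 = 0.51568
z = 10.304 * 0.51568 = 5.3136 m

5.3136 m


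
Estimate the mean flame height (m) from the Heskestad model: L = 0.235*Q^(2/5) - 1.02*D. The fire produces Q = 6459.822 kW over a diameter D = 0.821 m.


Q^(2/5) = 33.426
0.235 * Q^(2/5) = 7.8552
1.02 * D = 0.83742
L = 7.0178 m

7.0178 m


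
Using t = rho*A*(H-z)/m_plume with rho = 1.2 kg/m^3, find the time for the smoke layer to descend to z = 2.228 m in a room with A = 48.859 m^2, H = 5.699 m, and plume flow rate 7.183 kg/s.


H - z = 3.471 m
t = 1.2 * 48.859 * 3.471 / 7.183 = 28.332 s

28.332 s


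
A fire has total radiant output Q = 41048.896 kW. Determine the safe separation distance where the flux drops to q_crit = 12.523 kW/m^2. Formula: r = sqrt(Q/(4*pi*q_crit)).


4*pi*q_crit = 157.37
Q/(4*pi*q_crit) = 260.85
r = sqrt(260.85) = 16.151 m

16.151 m


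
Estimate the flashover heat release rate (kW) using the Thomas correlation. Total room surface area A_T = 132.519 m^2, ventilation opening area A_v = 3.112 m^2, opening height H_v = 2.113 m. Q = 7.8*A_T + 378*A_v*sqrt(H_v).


7.8*A_T = 1033.6
sqrt(H_v) = 1.4536
378*A_v*sqrt(H_v) = 1709.9
Q = 1033.6 + 1709.9 = 2743.6 kW

2743.6 kW


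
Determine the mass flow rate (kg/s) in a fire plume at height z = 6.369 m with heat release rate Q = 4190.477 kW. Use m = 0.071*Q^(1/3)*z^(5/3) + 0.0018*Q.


Q^(1/3) = 16.122
z^(5/3) = 21.884
First term = 0.071 * 16.122 * 21.884 = 25.049
Second term = 0.0018 * 4190.477 = 7.5429
m = 32.592 kg/s

32.592 kg/s


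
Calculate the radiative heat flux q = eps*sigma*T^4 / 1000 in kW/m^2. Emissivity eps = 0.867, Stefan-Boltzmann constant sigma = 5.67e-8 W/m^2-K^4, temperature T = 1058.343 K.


T^4 = 1.2546e+12
q = 0.867 * 5.67e-8 * 1.2546e+12 / 1000 = 61.675 kW/m^2

61.675 kW/m^2


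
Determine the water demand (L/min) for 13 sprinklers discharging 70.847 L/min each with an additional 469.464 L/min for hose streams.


Sprinkler demand = 13 * 70.847 = 921.011 L/min
Total = 921.011 + 469.464 = 1390.475 L/min

1390.475 L/min


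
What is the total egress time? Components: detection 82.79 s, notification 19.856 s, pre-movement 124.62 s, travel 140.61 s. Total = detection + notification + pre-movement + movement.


Total = 82.79 + 19.856 + 124.62 + 140.61 = 367.876 s

367.876 s


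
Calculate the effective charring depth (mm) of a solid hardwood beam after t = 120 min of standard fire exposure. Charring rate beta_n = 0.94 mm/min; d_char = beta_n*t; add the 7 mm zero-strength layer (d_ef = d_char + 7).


d_char = 0.94 * 120 = 112.8 mm
d_ef = 112.8 + 1.0*7 = 119.8 mm

119.8 mm


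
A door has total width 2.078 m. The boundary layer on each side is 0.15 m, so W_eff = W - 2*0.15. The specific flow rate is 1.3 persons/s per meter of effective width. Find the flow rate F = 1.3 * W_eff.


W_eff = 2.078 - 0.30 = 1.778 m
F = 1.3 * 1.778 = 2.3114 persons/s

2.3114 persons/s


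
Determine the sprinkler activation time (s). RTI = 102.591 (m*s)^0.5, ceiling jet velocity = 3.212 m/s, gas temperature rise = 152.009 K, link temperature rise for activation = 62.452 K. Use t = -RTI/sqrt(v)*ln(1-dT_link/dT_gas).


dT_link/dT_gas = 0.41084
ln(1 - 0.41084) = -0.52906
t = -102.591 / sqrt(3.212) * -0.52906 = 30.285 s

30.285 s


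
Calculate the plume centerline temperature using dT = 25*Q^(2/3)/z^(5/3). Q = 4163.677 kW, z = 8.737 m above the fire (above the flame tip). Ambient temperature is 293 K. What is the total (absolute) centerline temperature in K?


Q^(2/3) = 258.81
z^(5/3) = 37.063
dT = 25 * 258.81 / 37.063 = 174.58 K
T = 293 + 174.58 = 467.58 K

467.58 K


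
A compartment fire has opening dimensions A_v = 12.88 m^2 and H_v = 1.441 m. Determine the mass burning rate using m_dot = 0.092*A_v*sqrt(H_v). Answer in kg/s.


sqrt(H_v) = 1.2004
m_dot = 0.092 * 12.88 * 1.2004 = 1.4224 kg/s

1.4224 kg/s


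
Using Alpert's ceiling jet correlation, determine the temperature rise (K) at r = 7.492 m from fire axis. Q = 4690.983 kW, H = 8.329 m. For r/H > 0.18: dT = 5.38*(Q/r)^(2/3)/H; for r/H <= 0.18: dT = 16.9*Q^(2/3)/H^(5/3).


r/H = 7.492 / 8.329 = 0.89951
r/H > 0.18, so dT = 5.38*(Q/r)^(2/3)/H
Q/r = 626.13
(Q/r)^(2/3) = 73.189
dT = 5.38 * 73.189 / 8.329 = 47.275 K

47.275 K


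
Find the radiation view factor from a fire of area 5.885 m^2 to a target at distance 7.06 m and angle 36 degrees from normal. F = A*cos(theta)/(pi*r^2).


cos(36 deg) = 0.80902
pi*r^2 = 156.59
F = 5.885 * 0.80902 / 156.59 = 0.030405

0.030405


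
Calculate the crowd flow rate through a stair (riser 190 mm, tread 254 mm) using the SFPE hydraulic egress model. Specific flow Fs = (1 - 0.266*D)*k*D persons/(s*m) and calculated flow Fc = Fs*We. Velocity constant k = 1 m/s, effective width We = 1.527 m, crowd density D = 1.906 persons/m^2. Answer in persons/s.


1 - 0.266*D = 1 - 0.266*1.906 = 0.49300
Fs = 0.49300 * 1 * 1.906 = 0.93967 persons/(s*m)
Fc = 0.93967 * 1.527 = 1.4349 persons/s

1.4349 persons/s


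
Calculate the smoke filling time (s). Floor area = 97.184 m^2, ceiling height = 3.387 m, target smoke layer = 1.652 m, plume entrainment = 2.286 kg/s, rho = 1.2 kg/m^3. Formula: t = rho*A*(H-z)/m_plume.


H - z = 1.735 m
t = 1.2 * 97.184 * 1.735 / 2.286 = 88.511 s

88.511 s


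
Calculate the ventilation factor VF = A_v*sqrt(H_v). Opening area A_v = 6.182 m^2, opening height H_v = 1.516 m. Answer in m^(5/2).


sqrt(H_v) = 1.2313
VF = 6.182 * 1.2313 = 7.6116 m^(5/2)

7.6116 m^(5/2)


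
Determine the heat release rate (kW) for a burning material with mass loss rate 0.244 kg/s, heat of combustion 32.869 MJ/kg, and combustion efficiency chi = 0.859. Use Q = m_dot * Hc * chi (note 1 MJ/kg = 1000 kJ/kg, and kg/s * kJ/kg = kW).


Hc = 32.869 MJ/kg = 32.869 * 1000 kJ/kg = 32869 kJ/kg
Q = 0.244 kg/s * 32869 kJ/kg * 0.859 = 6889.2 kW

6889.2 kW


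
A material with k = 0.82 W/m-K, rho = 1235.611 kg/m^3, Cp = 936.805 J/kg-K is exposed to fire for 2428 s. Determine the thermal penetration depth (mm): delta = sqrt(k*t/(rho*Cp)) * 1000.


alpha = 0.82 / (1235.611 * 936.805) = 7.0841e-07 m^2/s
alpha * t = 0.0017200
delta = sqrt(0.0017200) * 1000 = 41.473 mm

41.473 mm


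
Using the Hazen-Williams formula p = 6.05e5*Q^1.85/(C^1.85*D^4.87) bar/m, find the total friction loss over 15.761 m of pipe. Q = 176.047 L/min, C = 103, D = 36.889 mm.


Q^1.85 = 14270
C^1.85 = 5293.6
D^4.87 = 4.2735e+07
p/m = 0.038162 bar/m
p_total = 0.038162 * 15.761 = 0.60147 bar

0.60147 bar


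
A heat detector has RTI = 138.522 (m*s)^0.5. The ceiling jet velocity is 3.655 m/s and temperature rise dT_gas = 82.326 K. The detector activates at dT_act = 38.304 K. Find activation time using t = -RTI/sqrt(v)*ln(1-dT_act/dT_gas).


dT_act/dT_gas = 0.46527
ln(1 - 0.46527) = -0.62600
t = -138.522 / sqrt(3.655) * -0.62600 = 45.357 s

45.357 s


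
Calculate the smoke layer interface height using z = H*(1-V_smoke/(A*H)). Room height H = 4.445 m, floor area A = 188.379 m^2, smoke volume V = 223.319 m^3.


V/(A*H) = 0.26670
1 - 0.26670 = 0.73330
z = 4.445 * 0.73330 = 3.2595 m

3.2595 m


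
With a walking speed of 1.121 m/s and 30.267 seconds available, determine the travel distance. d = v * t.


d = 1.121 * 30.267 = 33.929 m

33.929 m


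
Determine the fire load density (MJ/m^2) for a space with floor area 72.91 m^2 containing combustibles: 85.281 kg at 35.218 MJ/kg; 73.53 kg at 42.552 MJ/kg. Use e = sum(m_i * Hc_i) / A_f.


Total energy = 85.281*35.218 + 73.53*42.552
= 3003.426 + 3128.849
= 6132.275 MJ
e = 6132.275 / 72.91 = 84.107 MJ/m^2

84.107 MJ/m^2


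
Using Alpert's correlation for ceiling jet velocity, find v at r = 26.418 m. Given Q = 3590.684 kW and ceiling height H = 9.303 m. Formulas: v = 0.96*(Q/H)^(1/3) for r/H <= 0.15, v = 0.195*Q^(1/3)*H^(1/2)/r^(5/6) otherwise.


r/H = 26.418 / 9.303 = 2.8397
r/H > 0.15, so v = 0.195*Q^(1/3)*H^(1/2)/r^(5/6)
Q^(1/3) = 15.313
H^(1/2) = 3.0501
r^(5/6) = 15.308
v = 0.195 * 15.313 * 3.0501 / 15.308 = 0.59496 m/s

0.59496 m/s


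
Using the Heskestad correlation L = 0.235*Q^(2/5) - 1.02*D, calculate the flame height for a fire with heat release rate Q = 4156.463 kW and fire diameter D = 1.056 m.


Q^(2/5) = 28.021
0.235 * Q^(2/5) = 6.5850
1.02 * D = 1.0771
L = 5.5079 m

5.5079 m


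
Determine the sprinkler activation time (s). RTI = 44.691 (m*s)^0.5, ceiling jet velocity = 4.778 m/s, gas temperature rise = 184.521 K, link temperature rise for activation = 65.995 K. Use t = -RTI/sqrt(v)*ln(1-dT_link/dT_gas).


dT_link/dT_gas = 0.35766
ln(1 - 0.35766) = -0.44263
t = -44.691 / sqrt(4.778) * -0.44263 = 9.0498 s

9.0498 s


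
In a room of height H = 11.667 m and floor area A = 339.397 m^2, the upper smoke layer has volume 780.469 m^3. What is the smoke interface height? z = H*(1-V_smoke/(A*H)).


V/(A*H) = 0.19710
1 - 0.19710 = 0.80290
z = 11.667 * 0.80290 = 9.3674 m

9.3674 m


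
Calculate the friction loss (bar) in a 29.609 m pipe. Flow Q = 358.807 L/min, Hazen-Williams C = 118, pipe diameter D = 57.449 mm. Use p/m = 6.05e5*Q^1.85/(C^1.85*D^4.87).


Q^1.85 = 53271
C^1.85 = 6807.4
D^4.87 = 3.6958e+08
p/m = 0.012810 bar/m
p_total = 0.012810 * 29.609 = 0.37930 bar

0.37930 bar


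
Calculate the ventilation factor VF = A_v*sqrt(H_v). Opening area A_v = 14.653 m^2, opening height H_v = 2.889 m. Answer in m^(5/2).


sqrt(H_v) = 1.6997
VF = 14.653 * 1.6997 = 24.906 m^(5/2)

24.906 m^(5/2)


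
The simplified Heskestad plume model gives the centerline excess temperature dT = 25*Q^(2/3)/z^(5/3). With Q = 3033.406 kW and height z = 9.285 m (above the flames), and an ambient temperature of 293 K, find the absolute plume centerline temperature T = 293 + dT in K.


Q^(2/3) = 209.55
z^(5/3) = 41.018
dT = 25 * 209.55 / 41.018 = 127.72 K
T = 293 + 127.72 = 420.72 K

420.72 K


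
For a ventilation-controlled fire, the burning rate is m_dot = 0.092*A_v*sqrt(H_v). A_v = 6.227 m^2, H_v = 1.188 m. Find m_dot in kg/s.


sqrt(H_v) = 1.0900
m_dot = 0.092 * 6.227 * 1.0900 = 0.62442 kg/s

0.62442 kg/s


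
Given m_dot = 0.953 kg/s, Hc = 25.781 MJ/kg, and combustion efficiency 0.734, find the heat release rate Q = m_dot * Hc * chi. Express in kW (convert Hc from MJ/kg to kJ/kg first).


Hc = 25.781 MJ/kg = 25.781 * 1000 kJ/kg = 25781 kJ/kg
Q = 0.953 kg/s * 25781 kJ/kg * 0.734 = 18034 kW

18034 kW


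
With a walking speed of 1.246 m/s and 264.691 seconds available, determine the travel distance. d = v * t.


d = 1.246 * 264.691 = 329.80 m

329.80 m


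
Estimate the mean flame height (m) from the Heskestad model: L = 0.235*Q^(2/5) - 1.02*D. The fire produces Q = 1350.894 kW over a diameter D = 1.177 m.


Q^(2/5) = 17.875
0.235 * Q^(2/5) = 4.2006
1.02 * D = 1.2005
L = 3.0001 m

3.0001 m


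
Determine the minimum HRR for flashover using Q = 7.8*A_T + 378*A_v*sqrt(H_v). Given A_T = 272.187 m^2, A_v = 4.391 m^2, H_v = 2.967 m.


7.8*A_T = 2123.1
sqrt(H_v) = 1.7225
378*A_v*sqrt(H_v) = 2859.0
Q = 2123.1 + 2859.0 = 4982.1 kW

4982.1 kW


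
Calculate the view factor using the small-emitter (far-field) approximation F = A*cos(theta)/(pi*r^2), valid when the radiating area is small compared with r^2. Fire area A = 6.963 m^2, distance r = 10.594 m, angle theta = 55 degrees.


cos(55 deg) = 0.57358
pi*r^2 = 352.59
F = 6.963 * 0.57358 / 352.59 = 0.011327

0.011327


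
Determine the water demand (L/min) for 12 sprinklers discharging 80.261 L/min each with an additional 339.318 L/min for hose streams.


Sprinkler demand = 12 * 80.261 = 963.132 L/min
Total = 963.132 + 339.318 = 1302.45 L/min

1302.45 L/min


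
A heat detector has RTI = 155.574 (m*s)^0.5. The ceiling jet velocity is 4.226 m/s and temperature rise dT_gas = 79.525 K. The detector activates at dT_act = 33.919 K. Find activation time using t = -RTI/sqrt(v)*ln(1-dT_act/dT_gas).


dT_act/dT_gas = 0.42652
ln(1 - 0.42652) = -0.55603
t = -155.574 / sqrt(4.226) * -0.55603 = 42.080 s

42.080 s


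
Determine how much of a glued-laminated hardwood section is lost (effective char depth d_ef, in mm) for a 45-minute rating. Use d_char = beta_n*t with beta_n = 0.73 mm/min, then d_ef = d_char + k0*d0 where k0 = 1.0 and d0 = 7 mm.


d_char = 0.73 * 45 = 32.85 mm
d_ef = 32.85 + 1.0*7 = 39.85 mm

39.85 mm


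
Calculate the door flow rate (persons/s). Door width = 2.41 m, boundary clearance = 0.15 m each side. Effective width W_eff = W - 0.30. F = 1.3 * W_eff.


W_eff = 2.41 - 0.30 = 2.11 m
F = 1.3 * 2.11 = 2.743 persons/s

2.743 persons/s


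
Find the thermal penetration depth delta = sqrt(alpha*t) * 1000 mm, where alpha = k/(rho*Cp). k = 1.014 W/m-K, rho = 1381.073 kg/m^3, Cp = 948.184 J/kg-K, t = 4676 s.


alpha = 1.014 / (1381.073 * 948.184) = 7.7433e-07 m^2/s
alpha * t = 0.0036208
delta = sqrt(0.0036208) * 1000 = 60.173 mm

60.173 mm


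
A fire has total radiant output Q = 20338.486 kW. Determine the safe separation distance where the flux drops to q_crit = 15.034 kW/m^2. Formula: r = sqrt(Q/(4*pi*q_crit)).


4*pi*q_crit = 188.92
Q/(4*pi*q_crit) = 107.66
r = sqrt(107.66) = 10.376 m

10.376 m


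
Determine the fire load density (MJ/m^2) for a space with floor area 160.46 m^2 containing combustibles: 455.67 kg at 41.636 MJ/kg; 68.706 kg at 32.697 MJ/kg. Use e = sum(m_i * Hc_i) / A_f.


Total energy = 455.67*41.636 + 68.706*32.697
= 18972.28 + 2246.480
= 21218.76 MJ
e = 21218.76 / 160.46 = 132.24 MJ/m^2

132.24 MJ/m^2


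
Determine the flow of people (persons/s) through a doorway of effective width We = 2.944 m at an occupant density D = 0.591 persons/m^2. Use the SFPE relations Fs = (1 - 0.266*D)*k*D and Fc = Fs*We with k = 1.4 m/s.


1 - 0.266*D = 1 - 0.266*0.591 = 0.84279
Fs = 0.84279 * 1.4 * 0.591 = 0.69733 persons/(s*m)
Fc = 0.69733 * 2.944 = 2.0529 persons/s

2.0529 persons/s


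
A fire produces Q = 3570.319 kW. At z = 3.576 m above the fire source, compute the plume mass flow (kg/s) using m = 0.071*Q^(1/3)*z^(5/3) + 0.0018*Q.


Q^(1/3) = 15.284
z^(5/3) = 8.3624
First term = 0.071 * 15.284 * 8.3624 = 9.0745
Second term = 0.0018 * 3570.319 = 6.4266
m = 15.501 kg/s

15.501 kg/s


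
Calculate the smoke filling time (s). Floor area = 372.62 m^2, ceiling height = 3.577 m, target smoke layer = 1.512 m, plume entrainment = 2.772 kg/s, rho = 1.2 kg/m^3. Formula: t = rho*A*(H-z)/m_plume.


H - z = 2.065 m
t = 1.2 * 372.62 * 2.065 / 2.772 = 333.10 s

333.10 s


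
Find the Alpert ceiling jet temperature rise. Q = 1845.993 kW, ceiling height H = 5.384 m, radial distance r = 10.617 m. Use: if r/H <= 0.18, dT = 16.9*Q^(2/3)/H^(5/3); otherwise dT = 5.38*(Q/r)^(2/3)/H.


r/H = 10.617 / 5.384 = 1.9720
r/H > 0.18, so dT = 5.38*(Q/r)^(2/3)/H
Q/r = 173.87
(Q/r)^(2/3) = 31.152
dT = 5.38 * 31.152 / 5.384 = 31.129 K

31.129 K


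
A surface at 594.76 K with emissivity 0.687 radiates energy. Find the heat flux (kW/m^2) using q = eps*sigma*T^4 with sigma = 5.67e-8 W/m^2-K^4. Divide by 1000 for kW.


T^4 = 1.2513e+11
q = 0.687 * 5.67e-8 * 1.2513e+11 / 1000 = 4.8742 kW/m^2

4.8742 kW/m^2


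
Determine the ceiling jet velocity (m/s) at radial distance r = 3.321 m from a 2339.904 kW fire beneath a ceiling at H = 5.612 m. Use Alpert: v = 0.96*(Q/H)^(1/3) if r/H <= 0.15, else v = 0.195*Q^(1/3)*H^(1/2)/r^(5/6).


r/H = 3.321 / 5.612 = 0.59177
r/H > 0.15, so v = 0.195*Q^(1/3)*H^(1/2)/r^(5/6)
Q^(1/3) = 13.276
H^(1/2) = 2.3690
r^(5/6) = 2.7189
v = 0.195 * 13.276 * 2.3690 / 2.7189 = 2.2556 m/s

2.2556 m/s


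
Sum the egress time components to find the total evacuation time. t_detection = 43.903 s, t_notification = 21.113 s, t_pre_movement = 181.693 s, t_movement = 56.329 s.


Total = 43.903 + 21.113 + 181.693 + 56.329 = 303.038 s

303.038 s


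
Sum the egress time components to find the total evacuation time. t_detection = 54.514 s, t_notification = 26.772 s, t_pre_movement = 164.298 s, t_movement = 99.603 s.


Total = 54.514 + 26.772 + 164.298 + 99.603 = 345.187 s

345.187 s


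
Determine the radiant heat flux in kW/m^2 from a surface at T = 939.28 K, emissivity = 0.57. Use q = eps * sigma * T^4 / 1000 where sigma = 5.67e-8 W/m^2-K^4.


T^4 = 7.7836e+11
q = 0.57 * 5.67e-8 * 7.7836e+11 / 1000 = 25.156 kW/m^2

25.156 kW/m^2


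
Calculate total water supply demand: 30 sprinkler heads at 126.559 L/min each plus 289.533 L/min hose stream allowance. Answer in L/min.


Sprinkler demand = 30 * 126.559 = 3796.77 L/min
Total = 3796.77 + 289.533 = 4086.303 L/min

4086.303 L/min


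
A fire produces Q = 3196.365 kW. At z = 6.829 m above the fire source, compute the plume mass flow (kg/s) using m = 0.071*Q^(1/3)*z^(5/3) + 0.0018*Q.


Q^(1/3) = 14.731
z^(5/3) = 24.581
First term = 0.071 * 14.731 * 24.581 = 25.708
Second term = 0.0018 * 3196.365 = 5.7535
m = 31.462 kg/s

31.462 kg/s


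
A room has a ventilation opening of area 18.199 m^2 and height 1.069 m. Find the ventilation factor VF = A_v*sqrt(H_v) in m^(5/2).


sqrt(H_v) = 1.0339
VF = 18.199 * 1.0339 = 18.816 m^(5/2)

18.816 m^(5/2)


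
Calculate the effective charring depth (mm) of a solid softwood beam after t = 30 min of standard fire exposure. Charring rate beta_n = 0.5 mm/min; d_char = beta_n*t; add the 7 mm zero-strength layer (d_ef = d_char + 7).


d_char = 0.5 * 30 = 15 mm
d_ef = 15 + 1.0*7 = 22 mm

22 mm


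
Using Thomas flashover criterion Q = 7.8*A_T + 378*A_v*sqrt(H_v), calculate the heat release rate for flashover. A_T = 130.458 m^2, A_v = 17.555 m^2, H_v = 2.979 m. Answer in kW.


7.8*A_T = 1017.6
sqrt(H_v) = 1.7260
378*A_v*sqrt(H_v) = 11453
Q = 1017.6 + 11453 = 12471 kW

12471 kW


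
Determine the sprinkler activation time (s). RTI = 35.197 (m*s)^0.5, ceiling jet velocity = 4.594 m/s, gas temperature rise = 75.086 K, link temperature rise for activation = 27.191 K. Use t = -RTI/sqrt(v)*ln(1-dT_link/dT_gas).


dT_link/dT_gas = 0.36213
ln(1 - 0.36213) = -0.44962
t = -35.197 / sqrt(4.594) * -0.44962 = 7.3834 s

7.3834 s


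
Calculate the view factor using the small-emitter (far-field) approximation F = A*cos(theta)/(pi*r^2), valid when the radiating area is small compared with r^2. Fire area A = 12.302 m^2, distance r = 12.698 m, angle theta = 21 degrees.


cos(21 deg) = 0.93358
pi*r^2 = 506.55
F = 12.302 * 0.93358 / 506.55 = 0.022673

0.022673


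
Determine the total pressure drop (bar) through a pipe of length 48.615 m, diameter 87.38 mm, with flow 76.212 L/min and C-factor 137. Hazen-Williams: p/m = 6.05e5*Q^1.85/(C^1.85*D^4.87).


Q^1.85 = 3032.1
C^1.85 = 8972.9
D^4.87 = 2.8489e+09
p/m = 7.1761e-05 bar/m
p_total = 7.1761e-05 * 48.615 = 0.0034887 bar

0.0034887 bar


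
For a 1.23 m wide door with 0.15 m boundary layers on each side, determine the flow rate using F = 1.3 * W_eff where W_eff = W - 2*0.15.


W_eff = 1.23 - 0.30 = 0.93 m
F = 1.3 * 0.93 = 1.209 persons/s

1.209 persons/s


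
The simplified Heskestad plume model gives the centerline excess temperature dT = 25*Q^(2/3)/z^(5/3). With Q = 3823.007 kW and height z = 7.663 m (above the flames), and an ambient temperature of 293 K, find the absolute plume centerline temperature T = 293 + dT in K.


Q^(2/3) = 244.50
z^(5/3) = 29.785
dT = 25 * 244.50 / 29.785 = 205.22 K
T = 293 + 205.22 = 498.22 K

498.22 K
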